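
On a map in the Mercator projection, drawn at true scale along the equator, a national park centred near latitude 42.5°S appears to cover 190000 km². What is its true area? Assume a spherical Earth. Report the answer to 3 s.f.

The Mercator projection is conformal; its linear scale factor is the same in every direction and equals sec φ = 1/cos φ.
Areal scale = k² = sec²φ = 1/cos²(42.5°) = 1/0.7373² = 1.840.
True area = apparent / (areal scale) = 190000 / 1.840 ≈ 103000 km².

103000 km²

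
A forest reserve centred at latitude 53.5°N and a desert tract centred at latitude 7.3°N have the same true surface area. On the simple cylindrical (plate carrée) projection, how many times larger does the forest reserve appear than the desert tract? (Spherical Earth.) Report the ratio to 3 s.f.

1.67

In the plate carrée (x = Rλ, y = Rφ), meridians are true-scale (h = 1) and parallels are stretched by k = sec φ.
Areal scale at 53.5°: h·k = 1.000 × 1.681 = 1.681.
Areal scale at 7.3°: h·k = 1.000 × 1.008 = 1.008.
Ratio = 1.681/1.008 ≈ 1.67.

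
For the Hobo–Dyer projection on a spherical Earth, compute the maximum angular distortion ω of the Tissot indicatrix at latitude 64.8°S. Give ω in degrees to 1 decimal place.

Hobo–Dyer is a cylindrical equal-area projection with standard parallels at ±37.5°. A cylindrical equal-area projection with standard parallel φ₀ has meridian scale h = cos φ / cos φ₀ and parallel scale k = cos φ₀ / cos φ (so areas are preserved, h·k = 1).
At 64.8°: h = 0.5367, k = 1.863; principal scales a = 1.863, b = 0.5367.
sin(ω/2) = (a − b)/(a + b) = 1.327/2.400 = 0.5528, so ω = 2 arcsin(0.5528) ≈ 67.1°.

67.1°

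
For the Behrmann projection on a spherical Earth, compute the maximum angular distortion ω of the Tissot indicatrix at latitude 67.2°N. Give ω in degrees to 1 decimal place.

The Behrmann projection is cylindrical equal-area with φ₀ = 30°. Cylindrical equal-area (φ₀ = 30°): h = cos φ / cos 30° along meridians, k = cos 30° / cos φ along parallels; h·k = 1.
At 67.2°: h = 0.4475, k = 2.235; principal scales a = 2.235, b = 0.4475.
sin(ω/2) = (a − b)/(a + b) = 1.787/2.682 = 0.6664, so ω = 2 arcsin(0.6664) ≈ 83.6°.

83.6°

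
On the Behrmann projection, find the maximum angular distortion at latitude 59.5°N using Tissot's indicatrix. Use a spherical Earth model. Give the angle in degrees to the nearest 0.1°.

58.5°

Behrmann is a cylindrical equal-area projection with standard parallels at ±30°. A cylindrical equal-area projection with standard parallel φ₀ has meridian scale h = cos φ / cos φ₀ and parallel scale k = cos φ₀ / cos φ (so areas are preserved, h·k = 1).
At 59.5°: h = 0.5861, k = 1.706; principal scales a = 1.706, b = 0.5861.
sin(ω/2) = (a − b)/(a + b) = 1.120/2.292 = 0.4887, so ω = 2 arcsin(0.4887) ≈ 58.5°.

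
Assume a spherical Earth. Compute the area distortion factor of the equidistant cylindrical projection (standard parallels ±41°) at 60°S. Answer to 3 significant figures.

1.51

The equidistant cylindrical projection with φ₀ = 41° has h = 1 (meridians true) and k = cos φ₀ / cos φ along parallels.
Areal scale = h·k = 1 × cos φ₀ / cos φ; at 60°, h = 1.000, k = 1.509, so h·k = 1.509.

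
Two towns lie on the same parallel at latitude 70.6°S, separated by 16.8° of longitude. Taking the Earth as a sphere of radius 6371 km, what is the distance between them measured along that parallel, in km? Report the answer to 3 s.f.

621 km

Arc length along a parallel = R cos φ · Δλ (with Δλ in radians).
= 6371 × cos 70.6° × (16.8° × π/180) = 6371 × 0.3322 × 0.2932 ≈ 621 km.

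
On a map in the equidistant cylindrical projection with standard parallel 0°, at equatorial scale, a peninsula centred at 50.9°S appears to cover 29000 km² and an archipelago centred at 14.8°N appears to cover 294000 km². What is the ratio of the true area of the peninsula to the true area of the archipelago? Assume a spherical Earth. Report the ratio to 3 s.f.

Plate carrée has h = 1 and k = sec φ, giving areal scale sec φ; true area = (apparent area) · cos φ.
True area of peninsula: 29000 × cos(50.9°) = 29000 × 0.6307 = 18290 km².
True area of archipelago: 294000 × cos(14.8°) = 294000 × 0.9668 = 284200 km².
Ratio = 18290 / 284200 ≈ 0.0643.

0.0643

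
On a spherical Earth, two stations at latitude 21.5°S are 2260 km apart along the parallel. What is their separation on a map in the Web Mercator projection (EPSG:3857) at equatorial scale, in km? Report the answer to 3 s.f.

2430 km

For Mercator, h = k = sec φ (a conformal cylindrical projection has a single point scale, 1/cos φ).
Along the parallel, k = sec 21.5° = 1/0.9304 = 1.075.
Map distance = 2260 × 1.075 ≈ 2430 km.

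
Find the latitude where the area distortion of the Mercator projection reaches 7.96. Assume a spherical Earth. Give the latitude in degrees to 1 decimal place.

Mercator areal scale is sec²φ.
sec²φ = 7.96  ⇒  cos²φ = 0.1256  ⇒  cos φ = 0.3544.
φ = arccos(0.3544) ≈ 69.2°.

69.2°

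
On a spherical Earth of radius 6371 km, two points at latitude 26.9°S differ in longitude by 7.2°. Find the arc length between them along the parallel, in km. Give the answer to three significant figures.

Arc length along a parallel = R cos φ · Δλ (with Δλ in radians).
= 6371 × cos 26.9° × (7.2° × π/180) = 6371 × 0.8918 × 0.1257 ≈ 714 km.

714 km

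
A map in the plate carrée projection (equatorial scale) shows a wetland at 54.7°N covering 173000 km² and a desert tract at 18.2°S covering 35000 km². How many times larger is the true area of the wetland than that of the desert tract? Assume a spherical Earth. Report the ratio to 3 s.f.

3.01

On the plate carrée, areal scale = h·k = 1 × sec φ, so true area = apparent × cos φ.
True area of wetland: 173000 × cos(54.7°) = 173000 × 0.5779 = 99970 km².
True area of desert tract: 35000 × cos(18.2°) = 35000 × 0.9500 = 33250 km².
Ratio = 99970 / 33250 ≈ 3.01.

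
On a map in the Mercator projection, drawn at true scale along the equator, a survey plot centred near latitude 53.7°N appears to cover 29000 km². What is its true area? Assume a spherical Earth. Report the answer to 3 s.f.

10200 km²

For Mercator, h = k = sec φ (a conformal cylindrical projection has a single point scale, 1/cos φ).
Areal scale = k² = sec²φ = 1/cos²(53.7°) = 1/0.5920² = 2.853.
True area = apparent / (areal scale) = 29000 / 2.853 ≈ 10200 km².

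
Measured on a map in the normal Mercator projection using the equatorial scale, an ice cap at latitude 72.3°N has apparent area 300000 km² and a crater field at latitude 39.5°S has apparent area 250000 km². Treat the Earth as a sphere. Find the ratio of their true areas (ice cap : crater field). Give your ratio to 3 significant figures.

0.186

Since Mercator area scale is 1/cos²φ, the true area equals the apparent area multiplied by cos²φ.
True area of ice cap: 300000 × cos²(72.3°) = 300000 × 0.09244 = 27730 km².
True area of crater field: 250000 × cos²(39.5°) = 250000 × 0.5954 = 148900 km².
Ratio = 27730 / 148900 ≈ 0.186.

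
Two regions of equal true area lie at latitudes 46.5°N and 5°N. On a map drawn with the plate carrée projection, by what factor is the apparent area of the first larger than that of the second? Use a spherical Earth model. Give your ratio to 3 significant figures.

1.45

Plate carrée maps x = Rλ, y = Rφ. The meridian scale is h = 1 and the parallel scale is k = 1/cos φ = sec φ.
Areal scale at 46.5°: h·k = 1.000 × 1.453 = 1.453.
Areal scale at 5°: h·k = 1.000 × 1.004 = 1.004.
Ratio = 1.453/1.004 ≈ 1.45.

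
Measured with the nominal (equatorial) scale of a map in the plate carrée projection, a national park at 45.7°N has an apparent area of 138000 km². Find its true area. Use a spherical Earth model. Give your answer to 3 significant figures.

For the equirectangular projection with φ₀ = 0 (plate carrée), h = 1 along meridians and k = sec φ along parallels.
Areal scale = h·k = 1 × sec φ; at 45.7°, h = 1.000, k = 1.432, so h·k = 1.432.
True area = apparent / (areal scale) = 138000 / 1.432 ≈ 96400 km².

96400 km²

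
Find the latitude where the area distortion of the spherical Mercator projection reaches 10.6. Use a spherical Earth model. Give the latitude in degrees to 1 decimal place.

Mercator areal scale is sec²φ.
sec²φ = 10.6  ⇒  cos²φ = 0.09434  ⇒  cos φ = 0.3071.
φ = arccos(0.3071) ≈ 72.1°.

72.1°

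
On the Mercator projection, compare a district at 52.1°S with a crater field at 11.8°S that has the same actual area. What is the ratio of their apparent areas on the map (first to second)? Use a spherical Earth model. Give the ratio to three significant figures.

2.54

On Mercator, area is exaggerated by sec²φ = 1/cos²φ.
At 52.1°: sec²(52.1°) = 1/0.6143² = 2.650.
At 11.8°: sec²(11.8°) = 1/0.9789² = 1.044.
Ratio = 2.650/1.044 = cos²(11.8°)/cos²(52.1°) ≈ 2.54.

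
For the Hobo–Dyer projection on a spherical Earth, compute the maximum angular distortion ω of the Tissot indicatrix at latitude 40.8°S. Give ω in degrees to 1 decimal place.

Hobo–Dyer is a cylindrical equal-area projection with standard parallels at ±37.5°. For cylindrical equal-area with standard parallel φ₀, h = cos φ / cos φ₀ and k = cos φ₀ / cos φ, so h·k = 1.
At 40.8°: h = 0.9542, k = 1.048; principal scales a = 1.048, b = 0.9542.
sin(ω/2) = (a − b)/(a + b) = 0.09386/2.002 = 0.04688, so ω = 2 arcsin(0.04688) ≈ 5.4°.

5.4°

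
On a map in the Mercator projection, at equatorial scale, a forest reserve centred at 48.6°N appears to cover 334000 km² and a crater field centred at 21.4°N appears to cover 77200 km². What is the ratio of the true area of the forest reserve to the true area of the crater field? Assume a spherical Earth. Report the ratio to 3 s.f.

2.18

Since Mercator area scale is 1/cos²φ, the true area equals the apparent area multiplied by cos²φ.
True area of forest reserve: 334000 × cos²(48.6°) = 334000 × 0.4373 = 146100 km².
True area of crater field: 77200 × cos²(21.4°) = 77200 × 0.8669 = 66920 km².
Ratio = 146100 / 66920 ≈ 2.18.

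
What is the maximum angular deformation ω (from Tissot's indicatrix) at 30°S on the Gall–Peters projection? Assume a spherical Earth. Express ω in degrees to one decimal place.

Gall–Peters is a cylindrical equal-area projection with standard parallels at ±45°. A cylindrical equal-area projection with standard parallel φ₀ has meridian scale h = cos φ / cos φ₀ and parallel scale k = cos φ₀ / cos φ (so areas are preserved, h·k = 1).
At 30°: h = 1.225, k = 0.8165; principal scales a = 1.225, b = 0.8165.
sin(ω/2) = (a − b)/(a + b) = 0.4082/2.041 = 0.2000, so ω = 2 arcsin(0.2000) ≈ 23.1°.

23.1°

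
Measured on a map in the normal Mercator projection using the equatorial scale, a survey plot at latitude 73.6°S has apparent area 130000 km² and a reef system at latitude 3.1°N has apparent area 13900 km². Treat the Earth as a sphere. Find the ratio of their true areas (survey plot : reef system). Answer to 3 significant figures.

0.748

On Mercator the areal scale is sec²φ, so true area = apparent × cos²φ.
True area of survey plot: 130000 × cos²(73.6°) = 130000 × 0.07972 = 10360 km².
True area of reef system: 13900 × cos²(3.1°) = 13900 × 0.9971 = 13860 km².
Ratio = 10360 / 13860 ≈ 0.748.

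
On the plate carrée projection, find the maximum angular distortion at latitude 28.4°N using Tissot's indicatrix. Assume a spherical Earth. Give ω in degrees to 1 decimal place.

In the plate carrée (x = Rλ, y = Rφ), meridians are true-scale (h = 1) and parallels are stretched by k = sec φ.
At 28.4°: h = 1.000, k = 1.137; principal scales a = 1.137, b = 1.000.
sin(ω/2) = (a − b)/(a + b) = 0.1368/2.137 = 0.06403, so ω = 2 arcsin(0.06403) ≈ 7.3°.

7.3°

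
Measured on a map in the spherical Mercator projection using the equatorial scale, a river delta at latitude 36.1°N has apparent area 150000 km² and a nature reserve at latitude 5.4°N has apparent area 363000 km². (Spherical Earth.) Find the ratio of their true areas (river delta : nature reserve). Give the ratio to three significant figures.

On Mercator the areal scale is sec²φ, so true area = apparent × cos²φ.
True area of river delta: 150000 × cos²(36.1°) = 150000 × 0.6528 = 97930 km².
True area of nature reserve: 363000 × cos²(5.4°) = 363000 × 0.9911 = 359800 km².
Ratio = 97930 / 359800 ≈ 0.272.

0.272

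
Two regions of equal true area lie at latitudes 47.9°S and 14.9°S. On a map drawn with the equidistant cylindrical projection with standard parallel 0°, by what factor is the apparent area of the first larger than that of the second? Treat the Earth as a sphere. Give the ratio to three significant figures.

1.44

In the plate carrée (x = Rλ, y = Rφ), meridians are true-scale (h = 1) and parallels are stretched by k = sec φ.
Areal scale at 47.9°: h·k = 1.000 × 1.492 = 1.492.
Areal scale at 14.9°: h·k = 1.000 × 1.035 = 1.035.
Ratio = 1.492/1.035 ≈ 1.44.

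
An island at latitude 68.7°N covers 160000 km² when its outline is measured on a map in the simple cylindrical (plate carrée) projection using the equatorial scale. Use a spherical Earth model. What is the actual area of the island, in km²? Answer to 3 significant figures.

Plate carrée maps x = Rλ, y = Rφ. The meridian scale is h = 1 and the parallel scale is k = 1/cos φ = sec φ.
Areal scale = h·k = 1 × sec φ; at 68.7°, h = 1.000, k = 2.753, so h·k = 2.753.
True area = apparent / (areal scale) = 160000 / 2.753 ≈ 58100 km².

58100 km²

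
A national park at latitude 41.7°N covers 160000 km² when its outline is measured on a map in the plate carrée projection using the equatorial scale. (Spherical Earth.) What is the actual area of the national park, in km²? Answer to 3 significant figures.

In the plate carrée (x = Rλ, y = Rφ), meridians are true-scale (h = 1) and parallels are stretched by k = sec φ.
Areal scale = h·k = 1 × sec φ; at 41.7°, h = 1.000, k = 1.339, so h·k = 1.339.
True area = apparent / (areal scale) = 160000 / 1.339 ≈ 119000 km².

119000 km²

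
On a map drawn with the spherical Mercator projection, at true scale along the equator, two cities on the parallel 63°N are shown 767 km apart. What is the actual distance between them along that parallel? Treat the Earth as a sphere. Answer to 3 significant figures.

Mercator is conformal, so the point scale is isotropic: h = k = sec φ = 1/cos φ.
Along the parallel at 63°, map distances are exaggerated by k = sec 63° = 2.203.
True distance = 767 / 2.203 = 767 × cos 63° ≈ 348 km.

348 km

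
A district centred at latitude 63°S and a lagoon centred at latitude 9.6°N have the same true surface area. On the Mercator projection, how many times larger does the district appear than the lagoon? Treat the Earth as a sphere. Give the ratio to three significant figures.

4.72

Mercator areal scale is sec²φ.
At 63°: sec²(63°) = 1/0.4540² = 4.852.
At 9.6°: sec²(9.6°) = 1/0.9860² = 1.029.
Ratio = 4.852/1.029 = cos²(9.6°)/cos²(63°) ≈ 4.72.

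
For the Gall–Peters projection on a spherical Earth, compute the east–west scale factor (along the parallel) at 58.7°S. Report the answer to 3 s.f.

1.36

Gall–Peters is a cylindrical equal-area projection with standard parallels at ±45°. Cylindrical equal-area (φ₀ = 45°): h = cos φ / cos 45° along meridians, k = cos 45° / cos φ along parallels; h·k = 1.
k = cos 45° / cos 58.7° = 0.7071/0.5195 = 1.361.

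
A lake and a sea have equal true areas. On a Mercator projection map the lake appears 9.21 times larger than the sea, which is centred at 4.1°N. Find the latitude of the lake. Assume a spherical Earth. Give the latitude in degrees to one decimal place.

For equal true areas on Mercator, apparent areas scale as sec²φ, so the ratio is cos²φ₂ / cos²φ₁.
cos²φ₂ / cos²φ₁ = 9.21  ⇒  cos φ₁ = cos 4.1° / √9.21 = 0.9974/3.035 = 0.3287.
φ₁ = arccos(0.3287) ≈ 70.8°.

70.8°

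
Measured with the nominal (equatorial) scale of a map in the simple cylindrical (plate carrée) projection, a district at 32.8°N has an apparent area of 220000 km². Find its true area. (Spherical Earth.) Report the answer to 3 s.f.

For the equirectangular projection with φ₀ = 0 (plate carrée), h = 1 along meridians and k = sec φ along parallels.
Areal scale = h·k = 1 × sec φ; at 32.8°, h = 1.000, k = 1.190, so h·k = 1.190.
True area = apparent / (areal scale) = 220000 / 1.190 ≈ 185000 km².

185000 km²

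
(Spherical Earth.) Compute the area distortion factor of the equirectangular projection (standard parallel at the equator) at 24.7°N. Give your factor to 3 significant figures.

1.10

For the equirectangular projection with φ₀ = 0 (plate carrée), h = 1 along meridians and k = sec φ along parallels.
Areal scale = h·k = 1 × sec φ; at 24.7°, h = 1.000, k = 1.101, so h·k = 1.101.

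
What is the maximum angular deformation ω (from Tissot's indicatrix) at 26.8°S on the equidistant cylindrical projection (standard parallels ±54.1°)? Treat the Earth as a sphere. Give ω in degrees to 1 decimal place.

23.9°

In the equirectangular projection with standard parallel φ₀ = 54.1° (x = Rλ cos φ₀, y = Rφ), meridians are true-scale (h = 1) and the parallel scale is k = cos φ₀ / cos φ.
At 26.8°: h = 1.000, k = 0.6569; principal scales a = 1.000, b = 0.6569.
sin(ω/2) = (a − b)/(a + b) = 0.3431/1.657 = 0.2070, so ω = 2 arcsin(0.2070) ≈ 23.9°.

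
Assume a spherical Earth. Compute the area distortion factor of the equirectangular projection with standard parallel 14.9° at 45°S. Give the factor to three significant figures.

With standard parallel φ₀ = 14.9°, the equirectangular projection gives x = Rλ cos φ₀, y = Rφ, so h = 1 and k = cos 14.9° / cos φ.
Areal scale = h·k = 1 × cos φ₀ / cos φ; at 45°, h = 1.000, k = 1.367, so h·k = 1.367.

1.37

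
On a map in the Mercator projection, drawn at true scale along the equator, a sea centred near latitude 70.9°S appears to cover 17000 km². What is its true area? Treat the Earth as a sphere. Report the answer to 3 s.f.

1820 km²

Mercator is conformal, so the point scale is isotropic: h = k = sec φ = 1/cos φ.
Areal scale = k² = sec²φ = 1/cos²(70.9°) = 1/0.3272² = 9.340.
True area = apparent / (areal scale) = 17000 / 9.340 ≈ 1820 km².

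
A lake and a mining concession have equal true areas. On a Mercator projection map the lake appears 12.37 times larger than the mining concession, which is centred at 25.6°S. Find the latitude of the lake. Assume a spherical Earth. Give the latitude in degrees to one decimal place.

75.1°

Mercator areal scale is sec²φ, so apparent-area ratio = sec²φ₁ / sec²φ₂ = cos²φ₂ / cos²φ₁.
cos²φ₂ / cos²φ₁ = 12.37  ⇒  cos φ₁ = cos 25.6° / √12.37 = 0.9018/3.517 = 0.2564.
φ₁ = arccos(0.2564) ≈ 75.1°.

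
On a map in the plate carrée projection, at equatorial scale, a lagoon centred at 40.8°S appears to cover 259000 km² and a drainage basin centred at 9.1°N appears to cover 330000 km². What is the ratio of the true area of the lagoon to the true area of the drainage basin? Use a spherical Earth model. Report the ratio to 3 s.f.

0.602

On the plate carrée, areal scale = h·k = 1 × sec φ, so true area = apparent × cos φ.
True area of lagoon: 259000 × cos(40.8°) = 259000 × 0.7570 = 196100 km².
True area of drainage basin: 330000 × cos(9.1°) = 330000 × 0.9874 = 325800 km².
Ratio = 196100 / 325800 ≈ 0.602.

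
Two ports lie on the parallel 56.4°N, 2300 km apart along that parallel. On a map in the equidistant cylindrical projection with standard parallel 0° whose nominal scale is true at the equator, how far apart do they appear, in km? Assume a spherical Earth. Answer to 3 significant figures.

For the equirectangular projection with φ₀ = 0 (plate carrée), h = 1 along meridians and k = sec φ along parallels.
Along the parallel, k = sec 56.4° = 1/0.5534 = 1.807.
Map distance = 2300 × 1.807 ≈ 4160 km.

4160 km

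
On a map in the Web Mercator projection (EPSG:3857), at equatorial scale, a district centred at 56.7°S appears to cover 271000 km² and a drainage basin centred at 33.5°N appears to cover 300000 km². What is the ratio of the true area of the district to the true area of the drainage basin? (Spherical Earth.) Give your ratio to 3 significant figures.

Mercator's areal exaggeration is sec²φ; hence true area = (apparent area) · cos²φ.
True area of district: 271000 × cos²(56.7°) = 271000 × 0.3014 = 81690 km².
True area of drainage basin: 300000 × cos²(33.5°) = 300000 × 0.6954 = 208600 km².
Ratio = 81690 / 208600 ≈ 0.392.

0.392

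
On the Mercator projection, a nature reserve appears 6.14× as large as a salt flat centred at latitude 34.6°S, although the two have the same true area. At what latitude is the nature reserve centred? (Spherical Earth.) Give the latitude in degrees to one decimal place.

Mercator areal scale is sec²φ, so apparent-area ratio = sec²φ₁ / sec²φ₂ = cos²φ₂ / cos²φ₁.
cos²φ₂ / cos²φ₁ = 6.14  ⇒  cos φ₁ = cos 34.6° / √6.14 = 0.8231/2.478 = 0.3322.
φ₁ = arccos(0.3322) ≈ 70.6°.

70.6°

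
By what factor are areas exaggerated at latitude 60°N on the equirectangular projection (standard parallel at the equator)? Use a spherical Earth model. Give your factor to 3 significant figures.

2.00

In the plate carrée (x = Rλ, y = Rφ), meridians are true-scale (h = 1) and parallels are stretched by k = sec φ.
Areal scale = h·k = 1 × sec φ; at 60°, h = 1.000, k = 2.000, so h·k = 2.000.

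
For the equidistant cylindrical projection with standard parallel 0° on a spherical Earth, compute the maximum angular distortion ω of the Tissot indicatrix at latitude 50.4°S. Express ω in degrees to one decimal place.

25.6°

For the equirectangular projection with φ₀ = 0 (plate carrée), h = 1 along meridians and k = sec φ along parallels.
At 50.4°: h = 1.000, k = 1.569; principal scales a = 1.569, b = 1.000.
sin(ω/2) = (a − b)/(a + b) = 0.5688/2.569 = 0.2214, so ω = 2 arcsin(0.2214) ≈ 25.6°.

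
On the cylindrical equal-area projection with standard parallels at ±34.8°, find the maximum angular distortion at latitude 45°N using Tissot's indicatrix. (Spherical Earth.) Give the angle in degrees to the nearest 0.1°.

17.1°

For cylindrical equal-area with standard parallel φ₀, h = cos φ / cos φ₀ and k = cos φ₀ / cos φ, so h·k = 1.
At 45°: h = 0.8611, k = 1.161; principal scales a = 1.161, b = 0.8611.
sin(ω/2) = (a − b)/(a + b) = 0.3002/2.022 = 0.1484, so ω = 2 arcsin(0.1484) ≈ 17.1°.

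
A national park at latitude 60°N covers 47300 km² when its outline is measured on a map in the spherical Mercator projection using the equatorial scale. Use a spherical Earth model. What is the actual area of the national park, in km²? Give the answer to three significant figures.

Mercator is conformal, so the point scale is isotropic: h = k = sec φ = 1/cos φ.
Areal scale = k² = sec²φ = 1/cos²(60°) = 1/0.5000² = 4.000.
True area = apparent / (areal scale) = 47300 / 4.000 ≈ 11800 km².

11800 km²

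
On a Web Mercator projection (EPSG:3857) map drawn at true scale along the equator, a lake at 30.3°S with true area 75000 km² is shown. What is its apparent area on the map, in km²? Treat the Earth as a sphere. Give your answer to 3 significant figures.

The Mercator projection is conformal; its linear scale factor is the same in every direction and equals sec φ = 1/cos φ.
Areal scale = k² = sec²φ = 1/cos²(30.3°) = 1/0.8634² = 1.341.
Apparent area = 75000 × 1.341 ≈ 101000 km².

101000 km²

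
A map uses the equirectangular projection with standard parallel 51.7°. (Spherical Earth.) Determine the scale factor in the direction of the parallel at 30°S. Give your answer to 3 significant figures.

The equidistant cylindrical projection with φ₀ = 51.7° has h = 1 (meridians true) and k = cos φ₀ / cos φ along parallels.
k = cos 51.7° / cos 30° = 0.6198/0.8660 = 0.7157.

0.716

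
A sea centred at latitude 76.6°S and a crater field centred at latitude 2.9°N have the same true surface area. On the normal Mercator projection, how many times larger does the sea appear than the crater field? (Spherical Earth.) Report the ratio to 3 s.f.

18.6

On Mercator, area is exaggerated by sec²φ = 1/cos²φ.
At 76.6°: sec²(76.6°) = 1/0.2317² = 18.62.
At 2.9°: sec²(2.9°) = 1/0.9987² = 1.003.
Ratio = 18.62/1.003 = cos²(2.9°)/cos²(76.6°) ≈ 18.6.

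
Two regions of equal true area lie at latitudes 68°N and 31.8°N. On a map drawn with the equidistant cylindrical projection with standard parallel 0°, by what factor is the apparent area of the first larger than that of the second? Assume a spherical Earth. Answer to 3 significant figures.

Plate carrée maps x = Rλ, y = Rφ. The meridian scale is h = 1 and the parallel scale is k = 1/cos φ = sec φ.
Areal scale at 68°: h·k = 1.000 × 2.669 = 2.669.
Areal scale at 31.8°: h·k = 1.000 × 1.177 = 1.177.
Ratio = 2.669/1.177 ≈ 2.27.

2.27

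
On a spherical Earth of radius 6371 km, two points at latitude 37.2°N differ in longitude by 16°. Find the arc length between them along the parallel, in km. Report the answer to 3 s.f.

1420 km

Arc length along a parallel = R cos φ · Δλ (with Δλ in radians).
= 6371 × cos 37.2° × (16° × π/180) = 6371 × 0.7965 × 0.2793 ≈ 1420 km.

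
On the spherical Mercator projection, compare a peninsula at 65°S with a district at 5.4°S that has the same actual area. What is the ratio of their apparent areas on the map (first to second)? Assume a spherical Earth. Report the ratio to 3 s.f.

5.55

On Mercator, area is exaggerated by sec²φ = 1/cos²φ.
At 65°: sec²(65°) = 1/0.4226² = 5.599.
At 5.4°: sec²(5.4°) = 1/0.9956² = 1.009.
Ratio = 5.599/1.009 = cos²(5.4°)/cos²(65°) ≈ 5.55.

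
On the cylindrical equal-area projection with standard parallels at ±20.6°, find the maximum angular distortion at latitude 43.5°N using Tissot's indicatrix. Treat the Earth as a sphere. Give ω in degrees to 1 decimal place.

For cylindrical equal-area with standard parallel φ₀, h = cos φ / cos φ₀ and k = cos φ₀ / cos φ, so h·k = 1.
At 43.5°: h = 0.7749, k = 1.290; principal scales a = 1.290, b = 0.7749.
sin(ω/2) = (a − b)/(a + b) = 0.5155/2.065 = 0.2496, so ω = 2 arcsin(0.2496) ≈ 28.9°.

28.9°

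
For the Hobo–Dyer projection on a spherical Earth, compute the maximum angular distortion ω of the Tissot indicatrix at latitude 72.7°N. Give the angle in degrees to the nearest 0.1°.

97.8°

Hobo–Dyer is a cylindrical equal-area projection with standard parallels at ±37.5°. Cylindrical equal-area (φ₀ = 37.5°): h = cos φ / cos 37.5° along meridians, k = cos 37.5° / cos φ along parallels; h·k = 1.
At 72.7°: h = 0.3748, k = 2.668; principal scales a = 2.668, b = 0.3748.
sin(ω/2) = (a − b)/(a + b) = 2.293/3.043 = 0.7536, so ω = 2 arcsin(0.7536) ≈ 97.8°.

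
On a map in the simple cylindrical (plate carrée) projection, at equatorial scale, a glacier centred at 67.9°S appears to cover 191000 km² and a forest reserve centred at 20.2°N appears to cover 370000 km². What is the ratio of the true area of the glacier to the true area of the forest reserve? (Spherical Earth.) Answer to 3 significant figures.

On the plate carrée, areal scale = h·k = 1 × sec φ, so true area = apparent × cos φ.
True area of glacier: 191000 × cos(67.9°) = 191000 × 0.3762 = 71860 km².
True area of forest reserve: 370000 × cos(20.2°) = 370000 × 0.9385 = 347200 km².
Ratio = 71860 / 347200 ≈ 0.207.

0.207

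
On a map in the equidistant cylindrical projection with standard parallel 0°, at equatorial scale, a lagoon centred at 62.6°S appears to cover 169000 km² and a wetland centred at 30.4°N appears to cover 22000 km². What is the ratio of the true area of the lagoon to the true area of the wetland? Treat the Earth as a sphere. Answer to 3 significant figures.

4.10

On the plate carrée, areal scale = h·k = 1 × sec φ, so true area = apparent × cos φ.
True area of lagoon: 169000 × cos(62.6°) = 169000 × 0.4602 = 77770 km².
True area of wetland: 22000 × cos(30.4°) = 22000 × 0.8625 = 18980 km².
Ratio = 77770 / 18980 ≈ 4.10.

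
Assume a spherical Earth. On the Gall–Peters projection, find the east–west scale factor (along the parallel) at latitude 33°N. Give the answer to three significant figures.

The Gall–Peters projection is cylindrical equal-area with φ₀ = 45°. A cylindrical equal-area projection with standard parallel φ₀ has meridian scale h = cos φ / cos φ₀ and parallel scale k = cos φ₀ / cos φ (so areas are preserved, h·k = 1).
k = cos 45° / cos 33° = 0.7071/0.8387 = 0.8431.

0.843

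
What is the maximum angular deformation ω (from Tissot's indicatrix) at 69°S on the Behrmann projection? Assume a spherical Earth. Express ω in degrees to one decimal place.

Behrmann is a cylindrical equal-area projection with standard parallels at ±30°. Cylindrical equal-area (φ₀ = 30°): h = cos φ / cos 30° along meridians, k = cos 30° / cos φ along parallels; h·k = 1.
At 69°: h = 0.4138, k = 2.417; principal scales a = 2.417, b = 0.4138.
sin(ω/2) = (a − b)/(a + b) = 2.003/2.830 = 0.7076, so ω = 2 arcsin(0.7076) ≈ 90.1°.

90.1°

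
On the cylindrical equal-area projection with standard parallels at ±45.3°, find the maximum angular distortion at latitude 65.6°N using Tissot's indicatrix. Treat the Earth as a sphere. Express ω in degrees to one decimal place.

58.3°

A cylindrical equal-area projection with standard parallel φ₀ has meridian scale h = cos φ / cos φ₀ and parallel scale k = cos φ₀ / cos φ (so areas are preserved, h·k = 1).
At 65.6°: h = 0.5873, k = 1.703; principal scales a = 1.703, b = 0.5873.
sin(ω/2) = (a − b)/(a + b) = 1.115/2.290 = 0.4871, so ω = 2 arcsin(0.4871) ≈ 58.3°.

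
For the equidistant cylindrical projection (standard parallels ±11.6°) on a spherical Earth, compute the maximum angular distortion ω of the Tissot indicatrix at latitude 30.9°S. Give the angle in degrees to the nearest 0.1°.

With standard parallel φ₀ = 11.6°, the equirectangular projection gives x = Rλ cos φ₀, y = Rφ, so h = 1 and k = cos 11.6° / cos φ.
At 30.9°: h = 1.000, k = 1.142; principal scales a = 1.142, b = 1.000.
sin(ω/2) = (a − b)/(a + b) = 0.1416/2.142 = 0.06612, so ω = 2 arcsin(0.06612) ≈ 7.6°.

7.6°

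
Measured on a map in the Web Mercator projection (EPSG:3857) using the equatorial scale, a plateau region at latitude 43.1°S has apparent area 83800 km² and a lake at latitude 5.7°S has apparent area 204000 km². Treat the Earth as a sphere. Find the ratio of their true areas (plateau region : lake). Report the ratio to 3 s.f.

0.221

Mercator's areal exaggeration is sec²φ; hence true area = (apparent area) · cos²φ.
True area of plateau region: 83800 × cos²(43.1°) = 83800 × 0.5331 = 44680 km².
True area of lake: 204000 × cos²(5.7°) = 204000 × 0.9901 = 202000 km².
Ratio = 44680 / 202000 ≈ 0.221.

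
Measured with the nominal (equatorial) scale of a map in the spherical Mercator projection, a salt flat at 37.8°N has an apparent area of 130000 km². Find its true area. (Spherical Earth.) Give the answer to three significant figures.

Mercator is conformal, so the point scale is isotropic: h = k = sec φ = 1/cos φ.
Areal scale = k² = sec²φ = 1/cos²(37.8°) = 1/0.7902² = 1.602.
True area = apparent / (areal scale) = 130000 / 1.602 ≈ 81200 km².

81200 km²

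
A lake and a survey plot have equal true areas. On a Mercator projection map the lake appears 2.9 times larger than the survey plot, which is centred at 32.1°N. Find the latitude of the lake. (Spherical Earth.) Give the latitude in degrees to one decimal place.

60.2°

On Mercator, (apparent₁)/(apparent₂) = sec²φ₁ / sec²φ₂ when true areas are equal.
cos²φ₂ / cos²φ₁ = 2.9  ⇒  cos φ₁ = cos 32.1° / √2.9 = 0.8471/1.703 = 0.4974.
φ₁ = arccos(0.4974) ≈ 60.2°.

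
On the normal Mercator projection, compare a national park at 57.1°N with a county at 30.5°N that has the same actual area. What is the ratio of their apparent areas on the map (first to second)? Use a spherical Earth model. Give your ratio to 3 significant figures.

On Mercator, area is exaggerated by sec²φ = 1/cos²φ.
At 57.1°: sec²(57.1°) = 1/0.5432² = 3.389.
At 30.5°: sec²(30.5°) = 1/0.8616² = 1.347.
Ratio = 3.389/1.347 = cos²(30.5°)/cos²(57.1°) ≈ 2.52.

2.52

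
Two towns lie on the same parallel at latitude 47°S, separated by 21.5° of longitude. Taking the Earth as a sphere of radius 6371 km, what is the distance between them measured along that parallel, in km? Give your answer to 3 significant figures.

1630 km

Arc length along a parallel = R cos φ · Δλ (with Δλ in radians).
= 6371 × cos 47° × (21.5° × π/180) = 6371 × 0.6820 × 0.3752 ≈ 1630 km.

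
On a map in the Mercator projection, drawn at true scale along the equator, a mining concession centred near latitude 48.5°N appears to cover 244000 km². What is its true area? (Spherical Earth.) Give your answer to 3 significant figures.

107000 km²

For Mercator, h = k = sec φ (a conformal cylindrical projection has a single point scale, 1/cos φ).
Areal scale = k² = sec²φ = 1/cos²(48.5°) = 1/0.6626² = 2.278.
True area = apparent / (areal scale) = 244000 / 2.278 ≈ 107000 km².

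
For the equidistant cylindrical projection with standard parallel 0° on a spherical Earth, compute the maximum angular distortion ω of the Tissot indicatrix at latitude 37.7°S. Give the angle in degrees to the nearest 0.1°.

13.4°

Plate carrée maps x = Rλ, y = Rφ. The meridian scale is h = 1 and the parallel scale is k = 1/cos φ = sec φ.
At 37.7°: h = 1.000, k = 1.264; principal scales a = 1.264, b = 1.000.
sin(ω/2) = (a − b)/(a + b) = 0.2639/2.264 = 0.1166, so ω = 2 arcsin(0.1166) ≈ 13.4°.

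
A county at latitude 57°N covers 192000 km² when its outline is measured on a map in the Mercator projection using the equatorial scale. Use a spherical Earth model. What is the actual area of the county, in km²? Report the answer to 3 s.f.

For Mercator, h = k = sec φ (a conformal cylindrical projection has a single point scale, 1/cos φ).
Areal scale = k² = sec²φ = 1/cos²(57°) = 1/0.5446² = 3.371.
True area = apparent / (areal scale) = 192000 / 3.371 ≈ 57000 km².

57000 km²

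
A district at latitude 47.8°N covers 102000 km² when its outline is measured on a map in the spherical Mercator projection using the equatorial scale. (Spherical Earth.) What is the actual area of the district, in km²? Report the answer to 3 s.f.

Mercator is conformal, so the point scale is isotropic: h = k = sec φ = 1/cos φ.
Areal scale = k² = sec²φ = 1/cos²(47.8°) = 1/0.6717² = 2.216.
True area = apparent / (areal scale) = 102000 / 2.216 ≈ 46000 km².

46000 km²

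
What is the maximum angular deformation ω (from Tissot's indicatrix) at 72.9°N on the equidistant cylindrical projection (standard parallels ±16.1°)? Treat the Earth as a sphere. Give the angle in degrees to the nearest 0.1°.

In the equirectangular projection with standard parallel φ₀ = 16.1° (x = Rλ cos φ₀, y = Rφ), meridians are true-scale (h = 1) and the parallel scale is k = cos φ₀ / cos φ.
At 72.9°: h = 1.000, k = 3.268; principal scales a = 3.268, b = 1.000.
sin(ω/2) = (a − b)/(a + b) = 2.268/4.268 = 0.5313, so ω = 2 arcsin(0.5313) ≈ 64.2°.

64.2°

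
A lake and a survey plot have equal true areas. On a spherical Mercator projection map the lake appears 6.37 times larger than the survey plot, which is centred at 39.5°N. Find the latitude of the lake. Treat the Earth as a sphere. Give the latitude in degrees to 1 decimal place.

72.2°

On Mercator, (apparent₁)/(apparent₂) = sec²φ₁ / sec²φ₂ when true areas are equal.
cos²φ₂ / cos²φ₁ = 6.37  ⇒  cos φ₁ = cos 39.5° / √6.37 = 0.7716/2.524 = 0.3057.
φ₁ = arccos(0.3057) ≈ 72.2°.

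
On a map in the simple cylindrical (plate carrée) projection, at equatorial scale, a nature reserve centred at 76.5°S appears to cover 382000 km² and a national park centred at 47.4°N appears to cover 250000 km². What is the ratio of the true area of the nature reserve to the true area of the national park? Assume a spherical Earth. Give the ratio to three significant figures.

0.527

Plate carrée has h = 1 and k = sec φ, giving areal scale sec φ; true area = (apparent area) · cos φ.
True area of nature reserve: 382000 × cos(76.5°) = 382000 × 0.2334 = 89180 km².
True area of national park: 250000 × cos(47.4°) = 250000 × 0.6769 = 169200 km².
Ratio = 89180 / 169200 ≈ 0.527.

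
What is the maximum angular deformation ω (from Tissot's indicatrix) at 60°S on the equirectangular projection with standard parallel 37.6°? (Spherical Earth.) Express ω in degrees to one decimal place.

26.1°

In the equirectangular projection with standard parallel φ₀ = 37.6° (x = Rλ cos φ₀, y = Rφ), meridians are true-scale (h = 1) and the parallel scale is k = cos φ₀ / cos φ.
At 60°: h = 1.000, k = 1.585; principal scales a = 1.585, b = 1.000.
sin(ω/2) = (a − b)/(a + b) = 0.5846/2.585 = 0.2262, so ω = 2 arcsin(0.2262) ≈ 26.1°.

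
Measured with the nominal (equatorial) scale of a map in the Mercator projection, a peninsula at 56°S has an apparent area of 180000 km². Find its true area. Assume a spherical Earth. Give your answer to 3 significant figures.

Mercator is conformal, so the point scale is isotropic: h = k = sec φ = 1/cos φ.
Areal scale = k² = sec²φ = 1/cos²(56°) = 1/0.5592² = 3.198.
True area = apparent / (areal scale) = 180000 / 3.198 ≈ 56300 km².

56300 km²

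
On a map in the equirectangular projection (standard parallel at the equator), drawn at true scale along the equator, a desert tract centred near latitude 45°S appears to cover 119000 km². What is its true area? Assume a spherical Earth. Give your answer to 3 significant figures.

84100 km²

In the plate carrée (x = Rλ, y = Rφ), meridians are true-scale (h = 1) and parallels are stretched by k = sec φ.
Areal scale = h·k = 1 × sec φ; at 45°, h = 1.000, k = 1.414, so h·k = 1.414.
True area = apparent / (areal scale) = 119000 / 1.414 ≈ 84100 km².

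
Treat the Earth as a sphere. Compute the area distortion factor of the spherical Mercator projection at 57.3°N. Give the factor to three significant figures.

The Mercator projection is conformal; its linear scale factor is the same in every direction and equals sec φ = 1/cos φ.
Areal scale = k² = sec²φ = 1/cos²(57.3°) = 1/0.5402² = 3.426.

3.43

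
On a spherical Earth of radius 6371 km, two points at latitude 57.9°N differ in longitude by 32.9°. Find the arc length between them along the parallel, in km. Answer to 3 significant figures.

1940 km

Arc length along a parallel = R cos φ · Δλ (with Δλ in radians).
= 6371 × cos 57.9° × (32.9° × π/180) = 6371 × 0.5314 × 0.5742 ≈ 1940 km.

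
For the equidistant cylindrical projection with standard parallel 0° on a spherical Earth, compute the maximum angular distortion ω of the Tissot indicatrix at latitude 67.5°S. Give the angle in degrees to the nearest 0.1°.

53.0°

Plate carrée maps x = Rλ, y = Rφ. The meridian scale is h = 1 and the parallel scale is k = 1/cos φ = sec φ.
At 67.5°: h = 1.000, k = 2.613; principal scales a = 2.613, b = 1.000.
sin(ω/2) = (a − b)/(a + b) = 1.613/3.613 = 0.4465, so ω = 2 arcsin(0.4465) ≈ 53.0°.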